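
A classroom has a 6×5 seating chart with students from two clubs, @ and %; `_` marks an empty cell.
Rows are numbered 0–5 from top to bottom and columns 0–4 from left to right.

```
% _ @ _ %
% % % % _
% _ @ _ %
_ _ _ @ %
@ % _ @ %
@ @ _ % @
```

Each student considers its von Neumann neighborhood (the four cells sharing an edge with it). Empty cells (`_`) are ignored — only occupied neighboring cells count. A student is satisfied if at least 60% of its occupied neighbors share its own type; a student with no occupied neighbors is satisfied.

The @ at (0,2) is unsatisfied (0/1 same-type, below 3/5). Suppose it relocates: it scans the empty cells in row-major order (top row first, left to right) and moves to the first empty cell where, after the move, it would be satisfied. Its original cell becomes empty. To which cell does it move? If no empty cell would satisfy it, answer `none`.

Vacating (0,2). Empty cells in order:
  (0,1): 0/2 same-type → still unsatisfied.
  (0,3): 0/2 same-type → still unsatisfied.
  (1,4): 0/3 same-type → still unsatisfied.
  (2,1): 1/3 same-type → still unsatisfied.
  (2,3): 2/4 same-type → still unsatisfied.
  (3,0): 1/2 same-type → still unsatisfied.
  (3,1): 0/1 same-type → still unsatisfied.
  (3,2): 2/2 same-type → satisfied — stop here.

(3,2)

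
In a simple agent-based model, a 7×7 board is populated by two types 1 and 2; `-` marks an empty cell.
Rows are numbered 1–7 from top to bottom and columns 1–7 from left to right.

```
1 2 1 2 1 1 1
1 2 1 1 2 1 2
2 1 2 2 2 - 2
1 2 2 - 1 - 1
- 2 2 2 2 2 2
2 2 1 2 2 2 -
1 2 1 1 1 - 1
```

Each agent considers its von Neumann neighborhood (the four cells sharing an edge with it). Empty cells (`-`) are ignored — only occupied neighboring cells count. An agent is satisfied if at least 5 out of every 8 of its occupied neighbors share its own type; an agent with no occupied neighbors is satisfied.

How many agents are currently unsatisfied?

Row 1: (1,1)1 1/2 unhappy · (1,2)2 1/3 unhappy · (1,3)1 1/3 unhappy · (1,4)2 0/3 unhappy · (1,5)1 1/3 unhappy · (1,6)1 3/3 ok · (1,7)1 1/2 unhappy
Row 2: (2,1)1 1/3 unhappy · (2,2)2 1/4 unhappy · (2,3)1 2/4 unhappy · (2,4)1 1/4 unhappy · (2,5)2 1/4 unhappy · (2,6)1 1/3 unhappy · (2,7)2 1/3 unhappy
Row 3: (3,1)2 0/3 unhappy · (3,2)1 0/4 unhappy · (3,3)2 2/4 unhappy · (3,4)2 2/3 ok · (3,5)2 2/3 ok · (3,7)2 1/2 unhappy
Row 4: (4,1)1 0/2 unhappy · (4,2)2 2/4 unhappy · (4,3)2 3/3 ok · (4,5)1 0/2 unhappy · (4,7)1 0/2 unhappy
Row 5: (5,2)2 3/3 ok · (5,3)2 3/4 ok · (5,4)2 3/3 ok · (5,5)2 3/4 ok · (5,6)2 3/3 ok · (5,7)2 1/2 unhappy
Row 6: (6,1)2 1/2 unhappy · (6,2)2 3/4 ok · (6,3)1 1/4 unhappy · (6,4)2 2/4 unhappy · (6,5)2 3/4 ok · (6,6)2 2/2 ok
Row 7: (7,1)1 0/2 unhappy · (7,2)2 1/3 unhappy · (7,3)1 2/3 ok · (7,4)1 2/3 ok · (7,5)1 1/2 unhappy · (7,7)1 0/0 ok
Unsatisfied: (1,1), (1,2), (1,3), (1,4), (1,5), (1,7), (2,1), (2,2), (2,3), (2,4), (2,5), (2,6), (2,7), (3,1), (3,2), (3,3), (3,7), (4,1), (4,2), (4,5), (4,7), (5,7), (6,1), (6,3), (6,4), (7,1), (7,2), (7,5) — 28 in total.

28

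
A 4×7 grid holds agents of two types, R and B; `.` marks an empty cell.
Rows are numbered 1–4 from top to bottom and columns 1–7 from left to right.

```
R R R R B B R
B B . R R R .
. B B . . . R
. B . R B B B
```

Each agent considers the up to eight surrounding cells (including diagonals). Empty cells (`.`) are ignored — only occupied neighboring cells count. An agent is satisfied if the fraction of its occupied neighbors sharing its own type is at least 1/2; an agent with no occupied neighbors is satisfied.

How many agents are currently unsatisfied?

5

Row 1: (1,1)R 1/3 not · (1,2)R 2/4 satisfied · (1,3)R 3/4 satisfied · (1,4)R 3/4 satisfied · (1,5)B 1/5 not · (1,6)B 1/4 not · (1,7)R 1/2 satisfied
Row 2: (2,1)B 2/4 satisfied · (2,2)B 3/6 satisfied · (2,4)R 3/5 satisfied · (2,5)R 3/5 satisfied · (2,6)R 3/5 satisfied
Row 3: (3,2)B 4/4 satisfied · (3,3)B 3/5 satisfied · (3,7)R 1/3 not
Row 4: (4,2)B 2/2 satisfied · (4,4)R 0/2 not · (4,5)B 1/2 satisfied · (4,6)B 2/3 satisfied · (4,7)B 1/2 satisfied
Unsatisfied: (1,1), (1,5), (1,6), (3,7), (4,4) — 5 in total.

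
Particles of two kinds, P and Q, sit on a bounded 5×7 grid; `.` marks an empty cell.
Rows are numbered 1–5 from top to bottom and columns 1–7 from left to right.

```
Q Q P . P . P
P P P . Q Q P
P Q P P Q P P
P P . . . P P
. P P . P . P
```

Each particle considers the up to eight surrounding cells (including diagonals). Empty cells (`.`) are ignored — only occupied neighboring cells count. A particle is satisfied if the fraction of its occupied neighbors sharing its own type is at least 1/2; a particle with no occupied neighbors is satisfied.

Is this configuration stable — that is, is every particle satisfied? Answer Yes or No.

(1,1)Q 1/3 not
(1,2)Q 1/5 not
(1,3)P 2/3 satisfied
(1,5)P 0/2 not
(1,7)P 1/2 satisfied
(2,1)P 2/5 not
(2,2)P 5/8 satisfied
(2,3)P 4/6 satisfied
(2,5)Q 2/5 not
(2,6)Q 2/7 not
(2,7)P 3/4 satisfied
(3,1)P 4/5 satisfied
(3,2)Q 0/7 not
(3,3)P 4/5 satisfied
(3,4)P 2/4 satisfied
(3,5)Q 2/5 not
(3,6)P 4/7 satisfied
(3,7)P 4/5 satisfied
(4,1)P 3/4 satisfied
(4,2)P 5/6 satisfied
(4,6)P 5/6 satisfied
(4,7)P 4/4 satisfied
(5,2)P 3/3 satisfied
(5,3)P 2/2 satisfied
(5,5)P 1/1 satisfied
(5,7)P 2/2 satisfied
For instance (1,1) has only 1/3 same-type neighbors, below 1/2.

No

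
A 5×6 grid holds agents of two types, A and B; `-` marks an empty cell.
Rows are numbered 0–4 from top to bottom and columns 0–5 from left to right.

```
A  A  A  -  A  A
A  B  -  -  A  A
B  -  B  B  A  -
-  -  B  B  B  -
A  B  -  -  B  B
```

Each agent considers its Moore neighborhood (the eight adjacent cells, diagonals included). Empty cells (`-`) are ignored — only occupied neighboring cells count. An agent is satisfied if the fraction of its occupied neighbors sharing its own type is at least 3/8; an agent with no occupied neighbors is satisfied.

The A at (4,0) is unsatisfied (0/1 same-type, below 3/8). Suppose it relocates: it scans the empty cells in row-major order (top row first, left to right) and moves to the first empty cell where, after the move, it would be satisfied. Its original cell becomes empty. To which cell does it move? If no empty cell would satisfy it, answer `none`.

(0,3)

Vacating (4,0). Empty cells in order:
  (0,3): 3/3 same-type → satisfied — stop here.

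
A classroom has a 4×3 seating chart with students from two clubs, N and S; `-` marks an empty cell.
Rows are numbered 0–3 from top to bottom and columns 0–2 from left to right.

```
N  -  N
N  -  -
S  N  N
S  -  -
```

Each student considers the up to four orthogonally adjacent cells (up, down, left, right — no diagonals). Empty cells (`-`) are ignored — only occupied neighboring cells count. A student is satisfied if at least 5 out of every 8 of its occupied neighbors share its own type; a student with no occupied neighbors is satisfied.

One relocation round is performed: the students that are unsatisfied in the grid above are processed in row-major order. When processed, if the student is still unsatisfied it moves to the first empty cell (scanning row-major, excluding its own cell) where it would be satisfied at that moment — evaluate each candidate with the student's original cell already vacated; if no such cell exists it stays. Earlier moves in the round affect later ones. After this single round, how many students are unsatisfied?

Initially unsatisfied (in order): (1,0), (2,0), (2,1).
  (1,0) → (0,1).
  (2,0): no empty cell satisfies it; stays.
  (2,1) → (1,1).
Resulting grid:
N N N
- N -
S - N
S - -
All satisfied now.

0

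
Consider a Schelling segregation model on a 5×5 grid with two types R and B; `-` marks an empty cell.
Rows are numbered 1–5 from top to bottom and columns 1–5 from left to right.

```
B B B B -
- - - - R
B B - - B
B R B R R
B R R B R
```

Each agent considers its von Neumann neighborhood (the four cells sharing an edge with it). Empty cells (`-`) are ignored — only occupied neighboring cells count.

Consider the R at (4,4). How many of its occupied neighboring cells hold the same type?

1

Occupied neighbors of (4,4): (5,4)=B, (4,3)=B, (4,5)=R.
Same type (R): 1 of 3.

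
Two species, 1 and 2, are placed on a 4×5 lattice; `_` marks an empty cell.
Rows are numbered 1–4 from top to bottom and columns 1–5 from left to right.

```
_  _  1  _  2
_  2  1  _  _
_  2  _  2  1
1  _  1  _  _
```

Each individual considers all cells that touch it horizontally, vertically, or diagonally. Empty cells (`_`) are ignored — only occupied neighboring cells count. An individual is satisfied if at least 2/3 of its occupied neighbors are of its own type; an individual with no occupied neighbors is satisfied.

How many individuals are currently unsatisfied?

8

(1,3)1 1/2 unhappy
(1,5)2 0/0 ok
(2,2)2 1/3 unhappy
(2,3)1 1/4 unhappy
(3,2)2 1/4 unhappy
(3,4)2 0/3 unhappy
(3,5)1 0/1 unhappy
(4,1)1 0/1 unhappy
(4,3)1 0/2 unhappy
Unsatisfied: (1,3), (2,2), (2,3), (3,2), (3,4), (3,5), (4,1), (4,3) — 8 in total.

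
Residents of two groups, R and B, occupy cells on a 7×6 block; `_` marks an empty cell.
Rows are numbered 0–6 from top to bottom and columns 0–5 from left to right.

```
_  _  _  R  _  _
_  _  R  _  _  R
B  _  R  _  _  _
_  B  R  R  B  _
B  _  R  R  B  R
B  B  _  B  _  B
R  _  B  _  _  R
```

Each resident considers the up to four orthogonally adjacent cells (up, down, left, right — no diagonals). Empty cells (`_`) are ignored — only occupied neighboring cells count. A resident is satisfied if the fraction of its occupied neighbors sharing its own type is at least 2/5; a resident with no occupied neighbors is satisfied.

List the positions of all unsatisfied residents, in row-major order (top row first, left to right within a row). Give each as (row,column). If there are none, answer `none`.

Row 0: (0,3)R 0/0 satisfied
Row 1: (1,2)R 1/1 satisfied · (1,5)R 0/0 satisfied
Row 2: (2,0)B 0/0 satisfied · (2,2)R 2/2 satisfied
Row 3: (3,1)B 0/1 not · (3,2)R 3/4 satisfied · (3,3)R 2/3 satisfied · (3,4)B 1/2 satisfied
Row 4: (4,0)B 1/1 satisfied · (4,2)R 2/2 satisfied · (4,3)R 2/4 satisfied · (4,4)B 1/3 not · (4,5)R 0/2 not
Row 5: (5,0)B 2/3 satisfied · (5,1)B 1/1 satisfied · (5,3)B 0/1 not · (5,5)B 0/2 not
Row 6: (6,0)R 0/1 not · (6,2)B 0/0 satisfied · (6,5)R 0/1 not

(3,1), (4,4), (4,5), (5,3), (5,5), (6,0), (6,5)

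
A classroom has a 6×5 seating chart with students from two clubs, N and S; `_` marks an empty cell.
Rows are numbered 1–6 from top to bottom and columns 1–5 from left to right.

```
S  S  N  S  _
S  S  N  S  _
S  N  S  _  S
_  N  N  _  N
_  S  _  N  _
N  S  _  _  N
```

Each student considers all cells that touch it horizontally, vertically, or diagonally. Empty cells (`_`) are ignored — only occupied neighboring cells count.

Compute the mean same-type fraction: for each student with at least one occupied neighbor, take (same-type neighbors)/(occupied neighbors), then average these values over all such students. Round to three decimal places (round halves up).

Row 1: (1,1)S 3/3 · (1,2)S 3/5 · (1,3)N 1/5 · (1,4)S 1/3
Row 2: (2,1)S 4/5 · (2,2)S 5/8 · (2,3)N 2/7 · (2,4)S 3/5
Row 3: (3,1)S 2/4 · (3,2)N 3/7 · (3,3)S 2/6 · (3,5)S 1/2
Row 4: (4,2)N 2/5 · (4,3)N 3/5 · (4,5)N 1/2
Row 5: (5,2)S 1/4 · (5,4)N 3/3
Row 6: (6,1)N 0/2 · (6,2)S 1/2 · (6,5)N 1/1
Sum over 20 students: 3/3 + 3/5 + 1/5 + 1/3 + 4/5 + 5/8 + 2/7 + 3/5 + 2/4 + 3/7 + 2/6 + 1/2 + 2/5 + 3/5 + 1/2 + 1/4 + 3/3 + 0/2 + 1/2 + 1/1 = 8783/840; mean = 8783/840 ÷ 20 = 8783/16800 = 0.522797… → 0.523.

0.523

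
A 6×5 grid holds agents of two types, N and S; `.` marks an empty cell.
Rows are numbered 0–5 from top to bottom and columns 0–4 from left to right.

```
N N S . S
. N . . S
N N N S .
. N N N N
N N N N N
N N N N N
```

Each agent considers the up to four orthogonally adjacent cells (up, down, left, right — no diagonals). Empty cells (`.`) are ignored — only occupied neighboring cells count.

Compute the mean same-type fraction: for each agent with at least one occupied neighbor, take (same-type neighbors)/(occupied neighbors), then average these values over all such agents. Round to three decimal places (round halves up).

0.878

(0,0)N 1/1
(0,1)N 2/3
(0,2)S 0/1
(0,4)S 1/1
(1,1)N 2/2
(1,4)S 1/1
(2,0)N 1/1
(2,1)N 4/4
(2,2)N 2/3
(2,3)S 0/2
(3,1)N 3/3
(3,2)N 4/4
(3,3)N 3/4
(3,4)N 2/2
(4,0)N 2/2
(4,1)N 4/4
(4,2)N 4/4
(4,3)N 4/4
(4,4)N 3/3
(5,0)N 2/2
(5,1)N 3/3
(5,2)N 3/3
(5,3)N 3/3
(5,4)N 2/2
Sum over 24 agents: 1/1 + 2/3 + 0/1 + 1/1 + 2/2 + 1/1 + 1/1 + 4/4 + 2/3 + 0/2 + 3/3 + 4/4 + 3/4 + 2/2 + 2/2 + 4/4 + 4/4 + 4/4 + 3/3 + 2/2 + 3/3 + 3/3 + 3/3 + 2/2 = 253/12; mean = 253/12 ÷ 24 = 253/288 = 0.878472… → 0.878.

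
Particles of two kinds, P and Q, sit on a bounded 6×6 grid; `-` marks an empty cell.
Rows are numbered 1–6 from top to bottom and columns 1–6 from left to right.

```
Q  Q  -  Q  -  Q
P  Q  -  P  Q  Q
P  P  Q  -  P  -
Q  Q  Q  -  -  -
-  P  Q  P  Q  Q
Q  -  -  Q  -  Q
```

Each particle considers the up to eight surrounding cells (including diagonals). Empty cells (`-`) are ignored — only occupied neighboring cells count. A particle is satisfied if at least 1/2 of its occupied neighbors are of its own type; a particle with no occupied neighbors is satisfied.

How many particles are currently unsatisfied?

9

Row 1: (1,1)Q 2/3 satisfied · (1,2)Q 2/3 satisfied · (1,4)Q 1/2 satisfied · (1,6)Q 2/2 satisfied
Row 2: (2,1)P 2/5 not · (2,2)Q 3/6 satisfied · (2,4)P 1/4 not · (2,5)Q 3/5 satisfied · (2,6)Q 2/3 satisfied
Row 3: (3,1)P 2/5 not · (3,2)P 2/7 not · (3,3)Q 3/5 satisfied · (3,5)P 1/3 not
Row 4: (4,1)Q 1/4 not · (4,2)Q 4/7 satisfied · (4,3)Q 3/6 satisfied
Row 5: (5,2)P 0/5 not · (5,3)Q 3/5 satisfied · (5,4)P 0/4 not · (5,5)Q 3/4 satisfied · (5,6)Q 2/2 satisfied
Row 6: (6,1)Q 0/1 not · (6,4)Q 2/3 satisfied · (6,6)Q 2/2 satisfied
Unsatisfied: (2,1), (2,4), (3,1), (3,2), (3,5), (4,1), (5,2), (5,4), (6,1) — 9 in total.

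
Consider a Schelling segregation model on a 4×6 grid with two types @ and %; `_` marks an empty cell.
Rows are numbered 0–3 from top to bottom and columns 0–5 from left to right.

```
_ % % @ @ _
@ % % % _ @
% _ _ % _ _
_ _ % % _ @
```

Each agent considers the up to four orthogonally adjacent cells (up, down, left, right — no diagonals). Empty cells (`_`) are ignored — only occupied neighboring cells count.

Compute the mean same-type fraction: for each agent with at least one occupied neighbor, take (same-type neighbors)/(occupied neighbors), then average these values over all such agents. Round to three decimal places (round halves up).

0.694

Row 0: (0,1)% 2/2 · (0,2)% 2/3 · (0,3)@ 1/3 · (0,4)@ 1/1
Row 1: (1,0)@ 0/2 · (1,1)% 2/3 · (1,2)% 3/3 · (1,3)% 2/3 · (1,5)@ — no occupied neighbors
Row 2: (2,0)% 0/1 · (2,3)% 2/2
Row 3: (3,2)% 1/1 · (3,3)% 2/2 · (3,5)@ — no occupied neighbors
Sum over 12 agents: 2/2 + 2/3 + 1/3 + 1/1 + 0/2 + 2/3 + 3/3 + 2/3 + 0/1 + 2/2 + 1/1 + 2/2 = 25/3; mean = 25/3 ÷ 12 = 25/36 = 0.694444… → 0.694.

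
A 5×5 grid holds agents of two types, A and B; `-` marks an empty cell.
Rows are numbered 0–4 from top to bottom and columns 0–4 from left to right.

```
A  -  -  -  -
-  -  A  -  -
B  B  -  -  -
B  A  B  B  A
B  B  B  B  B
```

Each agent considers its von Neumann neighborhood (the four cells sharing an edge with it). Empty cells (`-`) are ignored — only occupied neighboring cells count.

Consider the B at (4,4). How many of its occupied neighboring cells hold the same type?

Occupied neighbors of (4,4): (3,4)=A, (4,3)=B.
Same type (B): 1 of 2.

1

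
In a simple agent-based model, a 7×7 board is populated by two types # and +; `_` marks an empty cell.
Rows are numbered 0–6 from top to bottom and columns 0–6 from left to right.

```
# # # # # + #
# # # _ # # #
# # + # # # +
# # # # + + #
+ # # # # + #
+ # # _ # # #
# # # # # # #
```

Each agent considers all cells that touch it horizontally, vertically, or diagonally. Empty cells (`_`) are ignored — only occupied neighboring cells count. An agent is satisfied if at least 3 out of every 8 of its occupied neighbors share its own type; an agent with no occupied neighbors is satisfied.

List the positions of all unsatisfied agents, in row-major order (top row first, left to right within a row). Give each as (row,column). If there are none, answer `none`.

(0,0)# 3/3 ok
(0,1)# 5/5 ok
(0,2)# 4/4 ok
(0,3)# 4/4 ok
(0,4)# 3/4 ok
(0,5)+ 0/5 unhappy
(0,6)# 2/3 ok
(1,0)# 5/5 ok
(1,1)# 7/8 ok
(1,2)# 6/7 ok
(1,4)# 6/7 ok
(1,5)# 6/8 ok
(1,6)# 3/5 ok
(2,0)# 5/5 ok
(2,1)# 7/8 ok
(2,2)+ 0/7 unhappy
(2,3)# 5/7 ok
(2,4)# 5/7 ok
(2,5)# 5/8 ok
(2,6)+ 1/5 unhappy
(3,0)# 4/5 ok
(3,1)# 6/8 ok
(3,2)# 7/8 ok
(3,3)# 6/8 ok
(3,4)+ 2/8 unhappy
(3,5)+ 3/8 ok
(3,6)# 2/5 ok
(4,0)+ 1/5 unhappy
(4,1)# 6/8 ok
(4,2)# 7/7 ok
(4,3)# 6/7 ok
(4,4)# 4/7 ok
(4,5)+ 2/8 unhappy
(4,6)# 3/5 ok
(5,0)+ 1/5 unhappy
(5,1)# 6/8 ok
(5,2)# 7/7 ok
(5,4)# 6/7 ok
(5,5)# 7/8 ok
(5,6)# 4/5 ok
(6,0)# 2/3 ok
(6,1)# 4/5 ok
(6,2)# 4/4 ok
(6,3)# 4/4 ok
(6,4)# 4/4 ok
(6,5)# 5/5 ok
(6,6)# 3/3 ok

(0,5), (2,2), (2,6), (3,4), (4,0), (4,5), (5,0)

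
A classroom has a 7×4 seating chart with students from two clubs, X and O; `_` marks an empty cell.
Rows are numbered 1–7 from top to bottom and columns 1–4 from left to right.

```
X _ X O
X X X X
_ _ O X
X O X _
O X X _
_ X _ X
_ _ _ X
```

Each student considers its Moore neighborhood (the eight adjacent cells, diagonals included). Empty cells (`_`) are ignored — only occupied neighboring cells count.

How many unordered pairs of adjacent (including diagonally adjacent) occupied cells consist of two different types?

Scan each occupied cell's neighbors to the right and below (and the two forward diagonals) so each pair is counted once.
Row 1: X(1,1)–X(2,1)= X(1,1)–X(2,2)= X(1,3)–O(1,4)≠ X(1,3)–X(2,3)= X(1,3)–X(2,4)= X(1,3)–X(2,2)= O(1,4)–X(2,4)≠ O(1,4)–X(2,3)≠  → 3/8 unlike.
Row 2: X(2,1)–X(2,2)= X(2,2)–X(2,3)= X(2,2)–O(3,3)≠ X(2,3)–X(2,4)= X(2,3)–O(3,3)≠ X(2,3)–X(3,4)= X(2,4)–X(3,4)= X(2,4)–O(3,3)≠  → 3/8 unlike.
Row 3: O(3,3)–X(3,4)≠ O(3,3)–X(4,3)≠ O(3,3)–O(4,2)= X(3,4)–X(4,3)=  → 2/4 unlike.
Row 4: X(4,1)–O(4,2)≠ X(4,1)–O(5,1)≠ X(4,1)–X(5,2)= O(4,2)–X(4,3)≠ O(4,2)–X(5,2)≠ O(4,2)–X(5,3)≠ O(4,2)–O(5,1)= X(4,3)–X(5,3)= X(4,3)–X(5,2)=  → 5/9 unlike.
Row 5: O(5,1)–X(5,2)≠ O(5,1)–X(6,2)≠ X(5,2)–X(5,3)= X(5,2)–X(6,2)= X(5,3)–X(6,4)= X(5,3)–X(6,2)=  → 2/6 unlike.
Row 6: X(6,4)–X(7,4)=  → 0/1 unlike.
Total adjacent occupied pairs: 36; unlike-type pairs: 15.

15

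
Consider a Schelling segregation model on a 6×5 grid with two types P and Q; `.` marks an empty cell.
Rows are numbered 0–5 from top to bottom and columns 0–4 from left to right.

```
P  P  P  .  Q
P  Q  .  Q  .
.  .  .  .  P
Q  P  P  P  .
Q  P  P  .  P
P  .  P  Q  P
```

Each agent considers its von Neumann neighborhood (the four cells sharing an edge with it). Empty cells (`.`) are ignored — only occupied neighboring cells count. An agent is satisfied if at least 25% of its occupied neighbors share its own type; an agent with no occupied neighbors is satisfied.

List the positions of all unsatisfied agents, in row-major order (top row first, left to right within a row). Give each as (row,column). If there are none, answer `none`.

(0,0)P 2/2 ✓
(0,1)P 2/3 ✓
(0,2)P 1/1 ✓
(0,4)Q 0/0 ✓
(1,0)P 1/2 ✓
(1,1)Q 0/2 ✗
(1,3)Q 0/0 ✓
(2,4)P 0/0 ✓
(3,0)Q 1/2 ✓
(3,1)P 2/3 ✓
(3,2)P 3/3 ✓
(3,3)P 1/1 ✓
(4,0)Q 1/3 ✓
(4,1)P 2/3 ✓
(4,2)P 3/3 ✓
(4,4)P 1/1 ✓
(5,0)P 0/1 ✗
(5,2)P 1/2 ✓
(5,3)Q 0/2 ✗
(5,4)P 1/2 ✓

(1,1), (5,0), (5,3)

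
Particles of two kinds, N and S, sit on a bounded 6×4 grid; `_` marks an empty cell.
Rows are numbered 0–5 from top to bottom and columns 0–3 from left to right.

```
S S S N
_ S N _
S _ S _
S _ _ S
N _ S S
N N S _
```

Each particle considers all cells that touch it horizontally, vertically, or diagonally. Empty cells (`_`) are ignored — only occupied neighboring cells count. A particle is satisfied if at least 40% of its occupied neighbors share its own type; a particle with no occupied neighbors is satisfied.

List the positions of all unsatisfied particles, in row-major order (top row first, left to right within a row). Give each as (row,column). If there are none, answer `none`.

(1,2)

(0,0)S 2/2 satisfied
(0,1)S 3/4 satisfied
(0,2)S 2/4 satisfied
(0,3)N 1/2 satisfied
(1,1)S 5/6 satisfied
(1,2)N 1/5 not
(2,0)S 2/2 satisfied
(2,2)S 2/3 satisfied
(3,0)S 1/2 satisfied
(3,3)S 3/3 satisfied
(4,0)N 2/3 satisfied
(4,2)S 3/4 satisfied
(4,3)S 3/3 satisfied
(5,0)N 2/2 satisfied
(5,1)N 2/4 satisfied
(5,2)S 2/3 satisfied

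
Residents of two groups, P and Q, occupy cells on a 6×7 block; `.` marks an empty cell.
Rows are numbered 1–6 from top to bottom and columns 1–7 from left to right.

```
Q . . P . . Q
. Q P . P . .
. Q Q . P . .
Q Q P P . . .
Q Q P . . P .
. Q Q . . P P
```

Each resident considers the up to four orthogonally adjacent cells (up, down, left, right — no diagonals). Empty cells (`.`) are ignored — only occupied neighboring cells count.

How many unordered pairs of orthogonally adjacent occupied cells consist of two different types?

6

Scan each occupied cell's neighbors to the right and below so each pair is counted once.
Row 2: Q(2,2)–P(2,3)≠ Q(2,2)–Q(3,2)= P(2,3)–Q(3,3)≠ P(2,5)–P(3,5)=  → 2/4 unlike.
Row 3: Q(3,2)–Q(3,3)= Q(3,2)–Q(4,2)= Q(3,3)–P(4,3)≠  → 1/3 unlike.
Row 4: Q(4,1)–Q(4,2)= Q(4,1)–Q(5,1)= Q(4,2)–P(4,3)≠ Q(4,2)–Q(5,2)= P(4,3)–P(4,4)= P(4,3)–P(5,3)=  → 1/6 unlike.
Row 5: Q(5,1)–Q(5,2)= Q(5,2)–P(5,3)≠ Q(5,2)–Q(6,2)= P(5,3)–Q(6,3)≠ P(5,6)–P(6,6)=  → 2/5 unlike.
Row 6: Q(6,2)–Q(6,3)= P(6,6)–P(6,7)=  → 0/2 unlike.
Total adjacent occupied pairs: 20; unlike-type pairs: 6.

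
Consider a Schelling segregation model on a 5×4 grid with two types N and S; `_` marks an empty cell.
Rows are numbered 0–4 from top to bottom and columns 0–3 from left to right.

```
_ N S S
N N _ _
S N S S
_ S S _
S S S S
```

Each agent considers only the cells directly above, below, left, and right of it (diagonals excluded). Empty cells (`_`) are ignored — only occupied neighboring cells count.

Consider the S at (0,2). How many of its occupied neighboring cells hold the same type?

Occupied neighbors of (0,2): (0,1)=N, (0,3)=S.
Same type (S): 1 of 2.

1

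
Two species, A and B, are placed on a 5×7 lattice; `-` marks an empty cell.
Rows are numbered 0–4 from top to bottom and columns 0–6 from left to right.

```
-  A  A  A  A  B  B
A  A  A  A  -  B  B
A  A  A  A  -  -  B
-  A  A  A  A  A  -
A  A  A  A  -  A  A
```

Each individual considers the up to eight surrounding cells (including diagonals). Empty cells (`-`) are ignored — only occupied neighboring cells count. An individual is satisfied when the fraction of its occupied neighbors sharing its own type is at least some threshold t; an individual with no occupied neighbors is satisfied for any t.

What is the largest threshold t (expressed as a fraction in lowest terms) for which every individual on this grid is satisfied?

Row 0: (0,1)A 4/4 · (0,2)A 5/5 · (0,3)A 4/4 · (0,4)A 2/4 · (0,5)B 3/4 · (0,6)B 3/3
Row 1: (1,0)A 4/4 · (1,1)A 7/7 · (1,2)A 8/8 · (1,3)A 6/6 · (1,5)B 4/5 · (1,6)B 4/4
Row 2: (2,0)A 4/4 · (2,1)A 7/7 · (2,2)A 8/8 · (2,3)A 6/6 · (2,6)B 2/3
Row 3: (3,1)A 7/7 · (3,2)A 8/8 · (3,3)A 6/6 · (3,4)A 5/5 · (3,5)A 3/4
Row 4: (4,0)A 2/2 · (4,1)A 4/4 · (4,2)A 5/5 · (4,3)A 4/4 · (4,5)A 3/3 · (4,6)A 2/2
The smallest same-type fraction is 2/4 at (0,4), which reduces to 1/2. Any threshold above that leaves this individual unsatisfied.

1/2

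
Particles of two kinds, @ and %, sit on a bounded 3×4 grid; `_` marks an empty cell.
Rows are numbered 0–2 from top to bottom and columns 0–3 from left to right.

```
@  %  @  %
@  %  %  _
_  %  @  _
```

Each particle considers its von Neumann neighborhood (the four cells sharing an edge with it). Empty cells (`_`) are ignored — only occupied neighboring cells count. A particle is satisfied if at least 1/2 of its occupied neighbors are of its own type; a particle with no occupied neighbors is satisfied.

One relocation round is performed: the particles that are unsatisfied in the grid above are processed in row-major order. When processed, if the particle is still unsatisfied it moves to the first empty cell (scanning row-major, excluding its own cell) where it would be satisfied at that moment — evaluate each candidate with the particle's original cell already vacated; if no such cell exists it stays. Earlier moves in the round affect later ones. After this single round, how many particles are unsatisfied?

Initially unsatisfied (in order): (0,1), (0,2), (0,3), (1,2), (2,2).
  (0,1) → (1,3).
  (0,2) → (0,1).
  (0,3): now satisfied by earlier moves; stays.
  (1,2): now satisfied by earlier moves; stays.
  (2,2) → (2,0).
Resulting grid:
@ @ _ %
@ % % %
@ % _ _
All satisfied now.

0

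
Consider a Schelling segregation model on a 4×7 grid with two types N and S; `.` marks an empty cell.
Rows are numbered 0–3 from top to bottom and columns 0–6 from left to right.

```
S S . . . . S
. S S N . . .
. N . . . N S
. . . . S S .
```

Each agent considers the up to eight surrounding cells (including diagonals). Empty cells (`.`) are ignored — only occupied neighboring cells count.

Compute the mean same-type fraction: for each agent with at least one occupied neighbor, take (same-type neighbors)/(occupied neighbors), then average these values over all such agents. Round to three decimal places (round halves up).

0.492

(0,0)S 2/2
(0,1)S 3/3
(0,6)S — no occupied neighbors
(1,1)S 3/4
(1,2)S 2/4
(1,3)N 0/1
(2,1)N 0/2
(2,5)N 0/3
(2,6)S 1/2
(3,4)S 1/2
(3,5)S 2/3
Sum over 10 agents: 2/2 + 3/3 + 3/4 + 2/4 + 0/1 + 0/2 + 0/3 + 1/2 + 1/2 + 2/3 = 59/12; mean = 59/12 ÷ 10 = 59/120 = 0.491666… → 0.492.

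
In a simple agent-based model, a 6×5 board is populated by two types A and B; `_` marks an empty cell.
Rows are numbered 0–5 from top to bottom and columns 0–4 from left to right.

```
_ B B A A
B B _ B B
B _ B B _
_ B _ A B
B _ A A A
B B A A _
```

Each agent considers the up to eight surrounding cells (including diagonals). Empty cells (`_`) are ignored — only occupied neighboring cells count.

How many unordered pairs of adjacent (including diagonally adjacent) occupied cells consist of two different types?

Scan each occupied cell's neighbors to the right and below (and the two forward diagonals) so each pair is counted once.
Row 0: B(0,1)–B(0,2)= B(0,1)–B(1,1)= B(0,1)–B(1,0)= B(0,2)–A(0,3)≠ B(0,2)–B(1,3)= B(0,2)–B(1,1)= A(0,3)–A(0,4)= A(0,3)–B(1,3)≠ A(0,3)–B(1,4)≠ A(0,4)–B(1,4)≠ A(0,4)–B(1,3)≠  → 5/11 unlike.
Row 1: B(1,0)–B(1,1)= B(1,0)–B(2,0)= B(1,1)–B(2,2)= B(1,1)–B(2,0)= B(1,3)–B(1,4)= B(1,3)–B(2,3)= B(1,3)–B(2,2)= B(1,4)–B(2,3)=  → 0/8 unlike.
Row 2: B(2,0)–B(3,1)= B(2,2)–B(2,3)= B(2,2)–A(3,3)≠ B(2,2)–B(3,1)= B(2,3)–A(3,3)≠ B(2,3)–B(3,4)=  → 2/6 unlike.
Row 3: B(3,1)–A(4,2)≠ B(3,1)–B(4,0)= A(3,3)–B(3,4)≠ A(3,3)–A(4,3)= A(3,3)–A(4,4)= A(3,3)–A(4,2)= B(3,4)–A(4,4)≠ B(3,4)–A(4,3)≠  → 4/8 unlike.
Row 4: B(4,0)–B(5,0)= B(4,0)–B(5,1)= A(4,2)–A(4,3)= A(4,2)–A(5,2)= A(4,2)–A(5,3)= A(4,2)–B(5,1)≠ A(4,3)–A(4,4)= A(4,3)–A(5,3)= A(4,3)–A(5,2)= A(4,4)–A(5,3)=  → 1/10 unlike.
Row 5: B(5,0)–B(5,1)= B(5,1)–A(5,2)≠ A(5,2)–A(5,3)=  → 1/3 unlike.
Total adjacent occupied pairs: 46; unlike-type pairs: 13.

13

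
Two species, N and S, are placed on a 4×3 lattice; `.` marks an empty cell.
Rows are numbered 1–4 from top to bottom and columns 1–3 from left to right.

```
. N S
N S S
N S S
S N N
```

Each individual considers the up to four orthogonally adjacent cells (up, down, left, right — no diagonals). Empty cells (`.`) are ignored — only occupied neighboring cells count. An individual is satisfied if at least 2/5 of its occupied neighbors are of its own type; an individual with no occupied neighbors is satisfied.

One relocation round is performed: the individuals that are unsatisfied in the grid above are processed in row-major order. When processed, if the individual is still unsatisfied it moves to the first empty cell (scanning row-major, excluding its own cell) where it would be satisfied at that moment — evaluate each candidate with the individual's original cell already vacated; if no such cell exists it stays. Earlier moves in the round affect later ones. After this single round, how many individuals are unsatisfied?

Initially unsatisfied (in order): (1,2), (3,1), (4,1), (4,2).
  (1,2) → (1,1).
  (3,1): no empty cell satisfies it; stays.
  (4,1) → (1,2).
  (4,2): now satisfied by earlier moves; stays.
Resulting grid:
N S S
N S S
N S S
. N N
All satisfied now.

0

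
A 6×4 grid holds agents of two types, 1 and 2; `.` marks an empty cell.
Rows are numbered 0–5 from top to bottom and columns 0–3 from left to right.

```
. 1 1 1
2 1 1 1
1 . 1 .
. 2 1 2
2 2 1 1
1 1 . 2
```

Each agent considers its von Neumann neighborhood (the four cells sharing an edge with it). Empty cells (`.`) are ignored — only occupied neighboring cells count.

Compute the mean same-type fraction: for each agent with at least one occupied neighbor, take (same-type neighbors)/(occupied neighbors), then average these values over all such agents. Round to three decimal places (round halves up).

(0,1)1 2/2
(0,2)1 3/3
(0,3)1 2/2
(1,0)2 0/2
(1,1)1 2/3
(1,2)1 4/4
(1,3)1 2/2
(2,0)1 0/1
(2,2)1 2/2
(3,1)2 1/2
(3,2)1 2/4
(3,3)2 0/2
(4,0)2 1/2
(4,1)2 2/4
(4,2)1 2/3
(4,3)1 1/3
(5,0)1 1/2
(5,1)1 1/2
(5,3)2 0/1
Sum over 19 agents: 2/2 + 3/3 + 2/2 + 0/2 + 2/3 + 4/4 + 2/2 + 0/1 + 2/2 + 1/2 + 2/4 + 0/2 + 1/2 + 2/4 + 2/3 + 1/3 + 1/2 + 1/2 + 0/1 = 32/3; mean = 32/3 ÷ 19 = 32/57 = 0.561403… → 0.561.

0.561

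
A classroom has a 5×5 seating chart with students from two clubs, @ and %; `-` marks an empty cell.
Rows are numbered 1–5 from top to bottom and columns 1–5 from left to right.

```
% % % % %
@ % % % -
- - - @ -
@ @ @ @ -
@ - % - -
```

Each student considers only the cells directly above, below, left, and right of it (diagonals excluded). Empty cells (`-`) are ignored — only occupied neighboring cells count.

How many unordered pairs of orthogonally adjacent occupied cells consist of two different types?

4

Scan each occupied cell's neighbors to the right and below so each pair is counted once.
From row 1: 1 unlike of 8 pairs (running 1/8).
From row 2: 2 unlike of 4 pairs (running 3/12).
From row 3: 0 unlike of 1 pairs (running 3/13).
From row 4: 1 unlike of 5 pairs (running 4/18).
Total adjacent occupied pairs: 18; unlike-type pairs: 4.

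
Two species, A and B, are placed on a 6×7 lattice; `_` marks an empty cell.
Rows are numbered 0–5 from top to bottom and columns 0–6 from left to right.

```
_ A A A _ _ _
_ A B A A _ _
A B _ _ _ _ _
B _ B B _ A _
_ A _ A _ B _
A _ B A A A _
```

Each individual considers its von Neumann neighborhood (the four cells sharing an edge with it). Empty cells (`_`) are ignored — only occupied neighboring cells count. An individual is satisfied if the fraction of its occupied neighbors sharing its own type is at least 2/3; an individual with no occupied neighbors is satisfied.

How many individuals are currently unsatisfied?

Row 0: (0,1)A 2/2 ok · (0,2)A 2/3 ok · (0,3)A 2/2 ok
Row 1: (1,1)A 1/3 unhappy · (1,2)B 0/3 unhappy · (1,3)A 2/3 ok · (1,4)A 1/1 ok
Row 2: (2,0)A 0/2 unhappy · (2,1)B 0/2 unhappy
Row 3: (3,0)B 0/1 unhappy · (3,2)B 1/1 ok · (3,3)B 1/2 unhappy · (3,5)A 0/1 unhappy
Row 4: (4,1)A 0/0 ok · (4,3)A 1/2 unhappy · (4,5)B 0/2 unhappy
Row 5: (5,0)A 0/0 ok · (5,2)B 0/1 unhappy · (5,3)A 2/3 ok · (5,4)A 2/2 ok · (5,5)A 1/2 unhappy
Unsatisfied: (1,1), (1,2), (2,0), (2,1), (3,0), (3,3), (3,5), (4,3), (4,5), (5,2), (5,5) — 11 in total.

11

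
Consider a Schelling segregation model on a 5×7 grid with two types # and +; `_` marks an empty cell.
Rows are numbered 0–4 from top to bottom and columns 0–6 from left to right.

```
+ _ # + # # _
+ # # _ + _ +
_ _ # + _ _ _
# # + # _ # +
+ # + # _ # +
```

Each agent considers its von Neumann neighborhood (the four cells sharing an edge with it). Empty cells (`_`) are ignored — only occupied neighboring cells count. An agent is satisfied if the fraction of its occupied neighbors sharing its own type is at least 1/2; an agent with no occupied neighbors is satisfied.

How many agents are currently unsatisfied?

10

Row 0: (0,0)+ 1/1 ✓ · (0,2)# 1/2 ✓ · (0,3)+ 0/2 ✗ · (0,4)# 1/3 ✗ · (0,5)# 1/1 ✓
Row 1: (1,0)+ 1/2 ✓ · (1,1)# 1/2 ✓ · (1,2)# 3/3 ✓ · (1,4)+ 0/1 ✗ · (1,6)+ 0/0 ✓
Row 2: (2,2)# 1/3 ✗ · (2,3)+ 0/2 ✗
Row 3: (3,0)# 1/2 ✓ · (3,1)# 2/3 ✓ · (3,2)+ 1/4 ✗ · (3,3)# 1/3 ✗ · (3,5)# 1/2 ✓ · (3,6)+ 1/2 ✓
Row 4: (4,0)+ 0/2 ✗ · (4,1)# 1/3 ✗ · (4,2)+ 1/3 ✗ · (4,3)# 1/2 ✓ · (4,5)# 1/2 ✓ · (4,6)+ 1/2 ✓
Unsatisfied: (0,3), (0,4), (1,4), (2,2), (2,3), (3,2), (3,3), (4,0), (4,1), (4,2) — 10 in total.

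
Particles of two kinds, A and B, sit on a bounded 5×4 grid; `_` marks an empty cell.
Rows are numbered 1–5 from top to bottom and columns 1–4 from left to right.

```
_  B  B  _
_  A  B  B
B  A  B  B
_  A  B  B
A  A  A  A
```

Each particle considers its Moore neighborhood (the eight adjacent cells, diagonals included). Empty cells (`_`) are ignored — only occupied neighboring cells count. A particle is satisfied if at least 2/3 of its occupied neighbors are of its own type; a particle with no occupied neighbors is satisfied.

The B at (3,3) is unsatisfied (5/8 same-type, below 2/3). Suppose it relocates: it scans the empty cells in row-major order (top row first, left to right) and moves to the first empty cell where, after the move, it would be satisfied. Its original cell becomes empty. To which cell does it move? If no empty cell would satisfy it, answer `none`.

Vacating (3,3). Empty cells in order:
  (1,1): 1/2 same-type → still unsatisfied.
  (1,4): 3/3 same-type → satisfied — stop here.

(1,4)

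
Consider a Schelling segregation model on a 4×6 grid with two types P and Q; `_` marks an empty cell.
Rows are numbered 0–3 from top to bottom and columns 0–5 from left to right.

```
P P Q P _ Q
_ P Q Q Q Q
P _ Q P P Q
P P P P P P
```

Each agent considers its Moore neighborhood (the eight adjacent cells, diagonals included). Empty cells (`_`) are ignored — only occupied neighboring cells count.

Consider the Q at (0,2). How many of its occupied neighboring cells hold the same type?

2

Occupied neighbors of (0,2): (0,1)=P, (0,3)=P, (1,1)=P, (1,2)=Q, (1,3)=Q.
Same type (Q): 2 of 5.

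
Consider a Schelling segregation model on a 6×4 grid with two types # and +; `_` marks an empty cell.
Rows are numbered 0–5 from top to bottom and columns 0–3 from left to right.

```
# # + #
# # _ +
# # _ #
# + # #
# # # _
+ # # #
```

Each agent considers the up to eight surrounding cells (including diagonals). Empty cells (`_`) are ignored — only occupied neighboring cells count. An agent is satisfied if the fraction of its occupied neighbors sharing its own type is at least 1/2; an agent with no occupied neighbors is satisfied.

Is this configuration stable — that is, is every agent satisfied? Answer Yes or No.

No

(0,0)# 3/3 satisfied
(0,1)# 3/4 satisfied
(0,2)+ 1/4 not
(0,3)# 0/2 not
(1,0)# 5/5 satisfied
(1,1)# 5/6 satisfied
(1,3)+ 1/3 not
(2,0)# 4/5 satisfied
(2,1)# 5/6 satisfied
(2,3)# 2/3 satisfied
(3,0)# 4/5 satisfied
(3,1)+ 0/7 not
(3,2)# 5/6 satisfied
(3,3)# 3/3 satisfied
(4,0)# 3/5 satisfied
(4,1)# 6/8 satisfied
(4,2)# 6/7 satisfied
(5,0)+ 0/3 not
(5,1)# 4/5 satisfied
(5,2)# 4/4 satisfied
(5,3)# 2/2 satisfied
For instance (0,2) has only 1/4 same-type neighbors, below 1/2.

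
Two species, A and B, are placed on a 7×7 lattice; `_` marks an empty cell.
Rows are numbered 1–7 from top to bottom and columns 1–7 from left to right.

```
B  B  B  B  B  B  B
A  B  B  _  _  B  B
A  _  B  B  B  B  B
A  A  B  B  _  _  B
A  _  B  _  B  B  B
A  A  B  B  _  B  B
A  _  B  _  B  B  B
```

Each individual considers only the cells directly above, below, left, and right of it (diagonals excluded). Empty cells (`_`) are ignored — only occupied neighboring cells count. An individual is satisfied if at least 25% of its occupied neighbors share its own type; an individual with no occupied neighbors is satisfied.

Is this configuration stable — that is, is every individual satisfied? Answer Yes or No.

Yes

Row 1: (1,1)B 1/2 ✓ · (1,2)B 3/3 ✓ · (1,3)B 3/3 ✓ · (1,4)B 2/2 ✓ · (1,5)B 2/2 ✓ · (1,6)B 3/3 ✓ · (1,7)B 2/2 ✓
Row 2: (2,1)A 1/3 ✓ · (2,2)B 2/3 ✓ · (2,3)B 3/3 ✓ · (2,6)B 3/3 ✓ · (2,7)B 3/3 ✓
Row 3: (3,1)A 2/2 ✓ · (3,3)B 3/3 ✓ · (3,4)B 3/3 ✓ · (3,5)B 2/2 ✓ · (3,6)B 3/3 ✓ · (3,7)B 3/3 ✓
Row 4: (4,1)A 3/3 ✓ · (4,2)A 1/2 ✓ · (4,3)B 3/4 ✓ · (4,4)B 2/2 ✓ · (4,7)B 2/2 ✓
Row 5: (5,1)A 2/2 ✓ · (5,3)B 2/2 ✓ · (5,5)B 1/1 ✓ · (5,6)B 3/3 ✓ · (5,7)B 3/3 ✓
Row 6: (6,1)A 3/3 ✓ · (6,2)A 1/2 ✓ · (6,3)B 3/4 ✓ · (6,4)B 1/1 ✓ · (6,6)B 3/3 ✓ · (6,7)B 3/3 ✓
Row 7: (7,1)A 1/1 ✓ · (7,3)B 1/1 ✓ · (7,5)B 1/1 ✓ · (7,6)B 3/3 ✓ · (7,7)B 2/2 ✓
All meet the threshold, so the configuration is stable.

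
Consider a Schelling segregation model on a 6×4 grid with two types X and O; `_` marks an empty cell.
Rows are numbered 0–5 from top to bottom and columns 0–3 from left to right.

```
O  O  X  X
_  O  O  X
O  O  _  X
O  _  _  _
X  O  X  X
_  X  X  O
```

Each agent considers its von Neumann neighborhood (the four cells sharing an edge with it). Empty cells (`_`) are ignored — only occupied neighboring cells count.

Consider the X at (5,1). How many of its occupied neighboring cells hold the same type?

1

Occupied neighbors of (5,1): (4,1)=O, (5,2)=X.
Same type (X): 1 of 2.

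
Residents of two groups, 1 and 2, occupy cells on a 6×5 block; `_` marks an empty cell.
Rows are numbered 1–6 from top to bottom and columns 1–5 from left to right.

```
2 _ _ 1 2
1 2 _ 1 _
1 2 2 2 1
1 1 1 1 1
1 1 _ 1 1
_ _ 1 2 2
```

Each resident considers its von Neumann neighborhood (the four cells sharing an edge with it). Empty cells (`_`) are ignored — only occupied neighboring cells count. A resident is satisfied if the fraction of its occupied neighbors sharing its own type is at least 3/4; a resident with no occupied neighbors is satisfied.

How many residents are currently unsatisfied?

17

(1,1)2 0/1 ✗
(1,4)1 1/2 ✗
(1,5)2 0/1 ✗
(2,1)1 1/3 ✗
(2,2)2 1/2 ✗
(2,4)1 1/2 ✗
(3,1)1 2/3 ✗
(3,2)2 2/4 ✗
(3,3)2 2/3 ✗
(3,4)2 1/4 ✗
(3,5)1 1/2 ✗
(4,1)1 3/3 ✓
(4,2)1 3/4 ✓
(4,3)1 2/3 ✗
(4,4)1 3/4 ✓
(4,5)1 3/3 ✓
(5,1)1 2/2 ✓
(5,2)1 2/2 ✓
(5,4)1 2/3 ✗
(5,5)1 2/3 ✗
(6,3)1 0/1 ✗
(6,4)2 1/3 ✗
(6,5)2 1/2 ✗
Unsatisfied: (1,1), (1,4), (1,5), (2,1), (2,2), (2,4), (3,1), (3,2), (3,3), (3,4), (3,5), (4,3), (5,4), (5,5), (6,3), (6,4), (6,5) — 17 in total.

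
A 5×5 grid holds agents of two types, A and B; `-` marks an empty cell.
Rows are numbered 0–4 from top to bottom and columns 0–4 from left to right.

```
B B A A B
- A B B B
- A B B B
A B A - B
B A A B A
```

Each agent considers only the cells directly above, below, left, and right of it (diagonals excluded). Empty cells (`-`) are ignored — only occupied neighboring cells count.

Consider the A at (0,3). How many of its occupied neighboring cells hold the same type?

1

Occupied neighbors of (0,3): (1,3)=B, (0,2)=A, (0,4)=B.
Same type (A): 1 of 3.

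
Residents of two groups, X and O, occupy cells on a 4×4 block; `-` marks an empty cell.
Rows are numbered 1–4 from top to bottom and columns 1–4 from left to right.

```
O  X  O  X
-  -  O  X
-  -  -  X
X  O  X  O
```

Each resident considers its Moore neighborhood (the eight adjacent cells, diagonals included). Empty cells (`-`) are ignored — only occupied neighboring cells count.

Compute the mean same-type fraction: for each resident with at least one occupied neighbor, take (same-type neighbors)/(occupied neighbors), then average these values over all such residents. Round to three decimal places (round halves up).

0.192

Row 1: (1,1)O 0/1 · (1,2)X 0/3 · (1,3)O 1/4 · (1,4)X 1/3
Row 2: (2,3)O 1/5 · (2,4)X 2/4
Row 3: (3,4)X 2/4
Row 4: (4,1)X 0/1 · (4,2)O 0/2 · (4,3)X 1/3 · (4,4)O 0/2
Sum over 11 residents: 0/1 + 0/3 + 1/4 + 1/3 + 1/5 + 2/4 + 2/4 + 0/1 + 0/2 + 1/3 + 0/2 = 127/60; mean = 127/60 ÷ 11 = 127/660 = 0.192424… → 0.192.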